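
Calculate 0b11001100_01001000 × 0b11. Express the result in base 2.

0b100110010011011000

Multiply each base-2 digit by 3, carrying:
  0×3 = 0 → write 0
  0×3 = 0 → write 0
  0×3 = 0 → write 0
  1×3 = 3 → write 1 carry 1
  0×3+1 = 1 → write 1
  0×3 = 0 → write 0
  1×3 = 3 → write 1 carry 1
  0×3+1 = 1 → write 1
  0×3 = 0 → write 0
  0×3 = 0 → write 0
  1×3 = 3 → write 1 carry 1
  1×3+1 = 4 → write 0 carry 2
  0×3+2 = 2 → write 0 carry 1
  0×3+1 = 1 → write 1
  1×3 = 3 → write 1 carry 1
  1×3+1 = 4 → write 0 carry 2
  remaining carry: 10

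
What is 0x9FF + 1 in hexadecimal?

0xA00

The trailing 2 digits are F (max in base 16), so adding 1 cascades: they roll to 0 and the next digit up increments.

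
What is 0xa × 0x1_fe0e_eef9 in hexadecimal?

0x13ec9555ba

Multiply each base-16 digit by 10, carrying:
  9×10 = 90 → write a carry 5
  f×10+5 = 155 → write b carry 9
  e×10+9 = 149 → write 5 carry 9
  e×10+9 = 149 → write 5 carry 9
  e×10+9 = 149 → write 5 carry 9
  0×10+9 = 9 → write 9
  e×10 = 140 → write c carry 8
  f×10+8 = 158 → write e carry 9
  1×10+9 = 19 → write 3 carry 1
  remaining carry: 1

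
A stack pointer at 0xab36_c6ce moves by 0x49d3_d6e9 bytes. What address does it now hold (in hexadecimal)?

Add column by column in base 16, right to left:
  e+9 = 7 carry 1
  c+e+1 = b carry 1
  6+6+1 = d
  c+d = 9 carry 1
  6+3+1 = a
  3+d = 0 carry 1
  b+9+1 = 5 carry 1
  a+4+1 = f

0xf50a9db7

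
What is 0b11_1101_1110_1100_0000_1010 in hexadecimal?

Group the bits into nibbles: 0011 1101 1110 1100 0000 1010 → 3dec0a.

0x3dec0a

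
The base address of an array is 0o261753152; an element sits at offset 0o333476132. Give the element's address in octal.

Add column by column in base 8, right to left:
  2+2 = 4
  5+3 = 0 carry 1
  1+1+1 = 3
  3+6 = 1 carry 1
  5+7+1 = 5 carry 1
  7+4+1 = 4 carry 1
  1+3+1 = 5
  6+3 = 1 carry 1
  2+3+1 = 6

0o615451304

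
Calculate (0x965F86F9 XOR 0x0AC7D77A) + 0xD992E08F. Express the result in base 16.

0x1762B3212

First 0x965F86F9 XOR 0x0AC7D77A = 0x9C985183.
Add column by column in base 16, right to left:
  3+F = 2 carry 1
  8+8+1 = 1 carry 1
  1+0+1 = 2
  5+E = 3 carry 1
  8+2+1 = B
  9+9 = 2 carry 1
  C+9+1 = 6 carry 1
  9+D+1 = 7 carry 1
  final carry 1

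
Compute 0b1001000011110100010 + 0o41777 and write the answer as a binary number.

0o41777 = 0b100001111111111 in binary.
Add column by column in base 2, right to left:
  0+1 = 1
  1+1 = 0 carry 1
  0+1+1 = 0 carry 1
  0+1+1 = 0 carry 1
  0+1+1 = 0 carry 1
  1+1+1 = 1 carry 1
  0+1+1 = 0 carry 1
  1+1+1 = 1 carry 1
  1+1+1 = 1 carry 1
  1+1+1 = 1 carry 1
  1+0+1 = 0 carry 1
  0+0+1 = 1
  0+0 = 0
  0+0 = 0
  0+1 = 1
  1+0 = 1
  0+0 = 0
  0+0 = 0
  1+0 = 1

0b1001100101110100001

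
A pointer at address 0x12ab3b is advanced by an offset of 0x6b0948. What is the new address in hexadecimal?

Add column by column in base 16, right to left:
  b+8 = 3 carry 1
  3+4+1 = 8
  b+9 = 4 carry 1
  a+0+1 = b
  2+b = d
  1+6 = 7

0x7db483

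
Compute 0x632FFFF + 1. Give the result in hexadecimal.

0x6330000

The trailing 4 digits are F (max in base 16), so adding 1 cascades: they roll to 0 and the next digit up increments.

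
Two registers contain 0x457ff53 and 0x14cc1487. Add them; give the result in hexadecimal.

0x192413da

Add column by column in base 16, right to left:
  3+7 = a
  5+8 = d
  f+4 = 3 carry 1
  f+1+1 = 1 carry 1
  7+c+1 = 4 carry 1
  5+c+1 = 2 carry 1
  4+4+1 = 9
  0+1 = 1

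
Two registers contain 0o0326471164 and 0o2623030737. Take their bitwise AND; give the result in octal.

0o0222030124

AND each oct digit independently (no carries):
  0&2=0, 3&6=2, 2&2=2, 6&3=2, 4&0=0, 7&3=3, 1&0=0, 1&7=1, 6&3=2, 4&7=4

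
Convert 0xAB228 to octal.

Expand each hex digit to 4 bits: A=1010 B=1011 2=0010 2=0010 8=1000.
Group the bits in threes: 010 101 011 001 000 101 000 → 2531050.

0o2531050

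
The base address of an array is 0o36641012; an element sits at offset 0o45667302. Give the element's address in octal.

0o104530314

Add column by column in base 8, right to left:
  2+2 = 4
  1+0 = 1
  0+3 = 3
  1+7 = 0 carry 1
  4+6+1 = 3 carry 1
  6+6+1 = 5 carry 1
  6+5+1 = 4 carry 1
  3+4+1 = 0 carry 1
  final carry 1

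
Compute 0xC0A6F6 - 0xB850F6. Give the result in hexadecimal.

Subtract column by column in base 16:
  6-6 → 0
  F-F → 0
  6-0 → 6
  A-5 → 5
  0-8 → 8 (borrow)
  C-B-1 → 0

0x85600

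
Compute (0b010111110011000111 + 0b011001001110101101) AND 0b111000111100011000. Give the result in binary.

Add column by column in base 2, right to left:
  1+1 = 0 carry 1
  1+0+1 = 0 carry 1
  1+1+1 = 1 carry 1
  0+1+1 = 0 carry 1
  0+0+1 = 1
  0+1 = 1
  1+0 = 1
  1+1 = 0 carry 1
  0+1+1 = 0 carry 1
  0+1+1 = 0 carry 1
  1+0+1 = 0 carry 1
  1+0+1 = 0 carry 1
  1+1+1 = 1 carry 1
  1+0+1 = 0 carry 1
  1+0+1 = 0 carry 1
  0+1+1 = 0 carry 1
  1+1+1 = 1 carry 1
  final carry 1
Sum = 0b110001000001110100; now AND with 0b111000111100011000:
  110001000001110100
& 111000111100011000
= 110000000000010000

0b110000000000010000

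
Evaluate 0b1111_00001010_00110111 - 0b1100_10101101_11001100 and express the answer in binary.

0b100101110001101011

Subtract column by column in base 2:
  1-0 → 1
  1-0 → 1
  1-1 → 0
  0-1 → 1 (borrow)
  1-0-1 → 0
  1-0 → 1
  0-1 → 1 (borrow)
  0-1-1 → 0 (borrow)
  0-1-1 → 0 (borrow)
  1-0-1 → 0
  0-1 → 1 (borrow)
  1-1-1 → 1 (borrow)
  0-0-1 → 1 (borrow)
  0-1-1 → 0 (borrow)
  0-0-1 → 1 (borrow)
  0-1-1 → 0 (borrow)
  1-0-1 → 0
  1-0 → 1
  1-1 → 0
  1-1 → 0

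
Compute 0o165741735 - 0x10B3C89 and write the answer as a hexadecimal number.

0xCC8754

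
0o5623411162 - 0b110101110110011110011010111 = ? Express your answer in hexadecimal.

0x2792d59b

0o5623411162 = 0x2e4e1272 in hexadecimal.
0b110101110110011110011010111 = 0x6bb3cd7 in hexadecimal.
Subtract column by column in base 16:
  2-7 → b (borrow)
  7-d-1 → 9 (borrow)
  2-c-1 → 5 (borrow)
  1-3-1 → d (borrow)
  e-b-1 → 2
  4-b → 9 (borrow)
  e-6-1 → 7
  2-0 → 2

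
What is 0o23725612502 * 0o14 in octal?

Multiply each base-8 digit by 12, carrying:
  2×12 = 24 → write 0 carry 3
  0×12+3 = 3 → write 3
  5×12 = 60 → write 4 carry 7
  2×12+7 = 31 → write 7 carry 3
  1×12+3 = 15 → write 7 carry 1
  6×12+1 = 73 → write 1 carry 9
  5×12+9 = 69 → write 5 carry 8
  2×12+8 = 32 → write 0 carry 4
  7×12+4 = 88 → write 0 carry 11
  3×12+11 = 47 → write 7 carry 5
  2×12+5 = 29 → write 5 carry 3
  remaining carry: 3

0o357005177430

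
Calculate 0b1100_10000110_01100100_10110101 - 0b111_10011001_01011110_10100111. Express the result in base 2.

0b100111011010000011000001110

Subtract column by column in base 2:
  1-1 → 0
  0-1 → 1 (borrow)
  1-1-1 → 1 (borrow)
  0-0-1 → 1 (borrow)
  1-0-1 → 0
  1-1 → 0
  0-0 → 0
  1-1 → 0
  0-0 → 0
  0-1 → 1 (borrow)
  1-1-1 → 1 (borrow)
  0-1-1 → 0 (borrow)
  0-1-1 → 0 (borrow)
  1-0-1 → 0
  1-1 → 0
  0-0 → 0
  0-1 → 1 (borrow)
  1-0-1 → 0
  1-0 → 1
  0-1 → 1 (borrow)
  0-1-1 → 0 (borrow)
  0-0-1 → 1 (borrow)
  0-0-1 → 1 (borrow)
  1-1-1 → 1 (borrow)
  0-1-1 → 0 (borrow)
  0-1-1 → 0 (borrow)
  1-1-1 → 1 (borrow)
  1-0-1 → 0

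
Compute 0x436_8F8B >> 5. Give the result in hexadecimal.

5 bits is not a whole number of base-16 digits; in binary: 100001101101000111110001011 >> 5 = 1000011011010001111100.

0x21B47C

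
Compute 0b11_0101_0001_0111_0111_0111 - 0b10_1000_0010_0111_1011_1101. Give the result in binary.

Subtract column by column in base 2:
  1-1 → 0
  1-0 → 1
  1-1 → 0
  0-1 → 1 (borrow)
  1-1-1 → 1 (borrow)
  1-1-1 → 1 (borrow)
  1-0-1 → 0
  0-1 → 1 (borrow)
  1-1-1 → 1 (borrow)
  1-1-1 → 1 (borrow)
  1-1-1 → 1 (borrow)
  0-0-1 → 1 (borrow)
  1-0-1 → 0
  0-1 → 1 (borrow)
  0-0-1 → 1 (borrow)
  0-0-1 → 1 (borrow)
  1-0-1 → 0
  0-0 → 0
  1-0 → 1
  0-1 → 1 (borrow)
  1-0-1 → 0
  1-1 → 0

0b11001110111110111010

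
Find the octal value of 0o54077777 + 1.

0o54100000

The trailing 5 digits are 7 (max in base 8), so adding 1 cascades: they roll to 0 and the next digit up increments.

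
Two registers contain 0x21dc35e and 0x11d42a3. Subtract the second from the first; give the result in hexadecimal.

0x10080bb

Subtract column by column in base 16:
  e-3 → b
  5-a → b (borrow)
  3-2-1 → 0
  c-4 → 8
  d-d → 0
  1-1 → 0
  2-1 → 1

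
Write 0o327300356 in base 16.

0x35d80ee

Each octal digit is 3 bits: 3=011 2=010 7=111 3=011 0=000 0=000 3=011 5=101 6=110.
Group the bits into nibbles: 0011 0101 1101 1000 0000 1110 1110 → 35d80ee.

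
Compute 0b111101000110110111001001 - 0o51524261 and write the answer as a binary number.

0o51524261 = 0b101001101010100010110001 in binary.
Subtract column by column in base 2:
  1-1 → 0
  0-0 → 0
  0-0 → 0
  1-0 → 1
  0-1 → 1 (borrow)
  0-1-1 → 0 (borrow)
  1-0-1 → 0
  1-1 → 0
  1-0 → 1
  0-0 → 0
  1-0 → 1
  1-1 → 0
  0-0 → 0
  1-1 → 0
  1-0 → 1
  0-1 → 1 (borrow)
  0-0-1 → 1 (borrow)
  0-1-1 → 0 (borrow)
  1-1-1 → 1 (borrow)
  0-0-1 → 1 (borrow)
  1-0-1 → 0
  1-1 → 0
  1-0 → 1
  1-1 → 0

0b10011011100010100011000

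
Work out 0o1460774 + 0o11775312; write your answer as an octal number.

0o13456306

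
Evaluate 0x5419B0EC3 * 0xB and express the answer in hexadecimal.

0x39D1A9A261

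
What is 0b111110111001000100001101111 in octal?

Group the bits in threes: 111 110 111 001 000 100 001 101 111 → 767104157.

0o767104157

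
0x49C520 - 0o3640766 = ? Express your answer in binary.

0b1110101000001100101010

0x49C520 = 0b10010011100010100100000 in binary.
0o3640766 = 0b11110100000111110110 in binary.
Subtract column by column in base 2:
  0-0 → 0
  0-1 → 1 (borrow)
  0-1-1 → 0 (borrow)
  0-0-1 → 1 (borrow)
  0-1-1 → 0 (borrow)
  1-1-1 → 1 (borrow)
  0-1-1 → 0 (borrow)
  0-1-1 → 0 (borrow)
  1-1-1 → 1 (borrow)
  0-0-1 → 1 (borrow)
  1-0-1 → 0
  0-0 → 0
  0-0 → 0
  0-0 → 0
  1-1 → 0
  1-0 → 1
  1-1 → 0
  0-1 → 1 (borrow)
  0-1-1 → 0 (borrow)
  1-1-1 → 1 (borrow)
  0-0-1 → 1 (borrow)
  0-0-1 → 1 (borrow)
  1-0-1 → 0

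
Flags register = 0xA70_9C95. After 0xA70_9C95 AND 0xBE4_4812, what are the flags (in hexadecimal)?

AND each hex digit independently (no carries):
  A&B=A, 7&E=6, 0&4=0, 9&4=0, C&8=8, 9&1=1, 5&2=0

0xA600810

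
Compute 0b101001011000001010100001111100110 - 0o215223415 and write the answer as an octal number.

0o51064016331

0b101001011000001010100001111100110 = 0o51301241746 in octal.
Subtract column by column in base 8:
  6-5 → 1
  4-1 → 3
  7-4 → 3
  1-3 → 6 (borrow)
  4-2-1 → 1
  2-2 → 0
  1-5 → 4 (borrow)
  0-1-1 → 6 (borrow)
  3-2-1 → 0
  1-0 → 1
  5-0 → 5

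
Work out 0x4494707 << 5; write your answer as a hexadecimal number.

0x8928E0E0

5 bits is not a whole number of base-16 digits; in binary: 100010010010100011100000111 << 5 = 10001001001010001110000011100000.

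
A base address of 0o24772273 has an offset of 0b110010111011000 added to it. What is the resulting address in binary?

0o24772273 = 0b10100111111010010111011 in binary.
Add column by column in base 2, right to left:
  1+0 = 1
  1+0 = 1
  0+0 = 0
  1+1 = 0 carry 1
  1+1+1 = 1 carry 1
  1+0+1 = 0 carry 1
  0+1+1 = 0 carry 1
  1+1+1 = 1 carry 1
  0+1+1 = 0 carry 1
  0+0+1 = 1
  1+1 = 0 carry 1
  0+0+1 = 1
  1+0 = 1
  1+1 = 0 carry 1
  1+1+1 = 1 carry 1
  1+0+1 = 0 carry 1
  1+0+1 = 0 carry 1
  1+0+1 = 0 carry 1
  0+0+1 = 1
  0+0 = 0
  1+0 = 1
  0+0 = 0
  1+0 = 1

0b10101000101101010010011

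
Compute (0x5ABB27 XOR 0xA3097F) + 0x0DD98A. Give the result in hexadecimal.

First 0x5ABB27 XOR 0xA3097F = 0xF9B258.
Add column by column in base 16, right to left:
  8+A = 2 carry 1
  5+8+1 = E
  2+9 = B
  B+D = 8 carry 1
  9+D+1 = 7 carry 1
  F+0+1 = 0 carry 1
  final carry 1

0x1078BE2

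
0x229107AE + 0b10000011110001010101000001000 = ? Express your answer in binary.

0x229107AE = 0b100010100100010000011110101110 in binary.
Add column by column in base 2, right to left:
  0+0 = 0
  1+0 = 1
  1+0 = 1
  1+1 = 0 carry 1
  0+0+1 = 1
  1+0 = 1
  0+0 = 0
  1+0 = 1
  1+0 = 1
  1+1 = 0 carry 1
  1+0+1 = 0 carry 1
  0+1+1 = 0 carry 1
  0+0+1 = 1
  0+1 = 1
  0+0 = 0
  0+1 = 1
  1+0 = 1
  0+0 = 0
  0+0 = 0
  0+1 = 1
  1+1 = 0 carry 1
  0+1+1 = 0 carry 1
  0+1+1 = 0 carry 1
  1+0+1 = 0 carry 1
  0+0+1 = 1
  1+0 = 1
  0+0 = 0
  0+0 = 0
  0+1 = 1
  1+0 = 1

0b110011000010011011000110110110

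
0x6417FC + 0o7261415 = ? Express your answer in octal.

0o40275411

0x6417FC = 0o31013774 in octal.
Add column by column in base 8, right to left:
  4+5 = 1 carry 1
  7+1+1 = 1 carry 1
  7+4+1 = 4 carry 1
  3+1+1 = 5
  1+6 = 7
  0+2 = 2
  1+7 = 0 carry 1
  3+0+1 = 4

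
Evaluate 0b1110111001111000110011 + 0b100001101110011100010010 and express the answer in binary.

Add column by column in base 2, right to left:
  1+0 = 1
  1+1 = 0 carry 1
  0+0+1 = 1
  0+0 = 0
  1+1 = 0 carry 1
  1+0+1 = 0 carry 1
  0+0+1 = 1
  0+0 = 0
  0+1 = 1
  1+1 = 0 carry 1
  1+1+1 = 1 carry 1
  1+0+1 = 0 carry 1
  1+0+1 = 0 carry 1
  0+1+1 = 0 carry 1
  0+1+1 = 0 carry 1
  1+1+1 = 1 carry 1
  1+0+1 = 0 carry 1
  1+1+1 = 1 carry 1
  0+1+1 = 0 carry 1
  1+0+1 = 0 carry 1
  1+0+1 = 0 carry 1
  1+0+1 = 0 carry 1
  0+0+1 = 1
  0+1 = 1

0b110000101000010101000101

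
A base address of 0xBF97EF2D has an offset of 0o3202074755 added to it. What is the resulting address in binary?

0xBF97EF2D = 0b10111111100101111110111100101101 in binary.
0o3202074755 = 0b11010000010000111100111101101 in binary.
Add column by column in base 2, right to left:
  1+1 = 0 carry 1
  0+0+1 = 1
  1+1 = 0 carry 1
  1+1+1 = 1 carry 1
  0+0+1 = 1
  1+1 = 0 carry 1
  0+1+1 = 0 carry 1
  0+1+1 = 0 carry 1
  1+1+1 = 1 carry 1
  1+0+1 = 0 carry 1
  1+0+1 = 0 carry 1
  1+1+1 = 1 carry 1
  0+1+1 = 0 carry 1
  1+1+1 = 1 carry 1
  1+1+1 = 1 carry 1
  1+0+1 = 0 carry 1
  1+0+1 = 0 carry 1
  1+0+1 = 0 carry 1
  1+0+1 = 0 carry 1
  0+1+1 = 0 carry 1
  1+0+1 = 0 carry 1
  0+0+1 = 1
  0+0 = 0
  1+0 = 1
  1+0 = 1
  1+1 = 0 carry 1
  1+0+1 = 0 carry 1
  1+1+1 = 1 carry 1
  1+1+1 = 1 carry 1
  1+0+1 = 0 carry 1
  0+0+1 = 1
  1+0 = 1

0b11011001101000000110100100011010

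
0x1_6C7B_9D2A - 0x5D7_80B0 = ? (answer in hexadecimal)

0x166A41C7A

Subtract column by column in base 16:
  A-0 → A
  2-B → 7 (borrow)
  D-0-1 → C
  9-8 → 1
  B-7 → 4
  7-D → A (borrow)
  C-5-1 → 6
  6-0 → 6
  1-0 → 1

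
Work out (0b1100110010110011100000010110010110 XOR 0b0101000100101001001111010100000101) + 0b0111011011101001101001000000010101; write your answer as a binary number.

First 0b1100110010110011100000010110010110 XOR 0b0101000100101001001111010100000101 = 0b1001110110011010101111000010010011.
Add column by column in base 2, right to left:
  1+1 = 0 carry 1
  1+0+1 = 0 carry 1
  0+1+1 = 0 carry 1
  0+0+1 = 1
  1+1 = 0 carry 1
  0+0+1 = 1
  0+0 = 0
  1+0 = 1
  0+0 = 0
  0+0 = 0
  0+0 = 0
  0+0 = 0
  1+1 = 0 carry 1
  1+0+1 = 0 carry 1
  1+0+1 = 0 carry 1
  1+1+1 = 1 carry 1
  0+0+1 = 1
  1+1 = 0 carry 1
  0+1+1 = 0 carry 1
  1+0+1 = 0 carry 1
  0+0+1 = 1
  1+1 = 0 carry 1
  1+0+1 = 0 carry 1
  0+1+1 = 0 carry 1
  0+1+1 = 0 carry 1
  1+1+1 = 1 carry 1
  1+0+1 = 0 carry 1
  0+1+1 = 0 carry 1
  1+1+1 = 1 carry 1
  1+0+1 = 0 carry 1
  1+1+1 = 1 carry 1
  0+1+1 = 0 carry 1
  0+1+1 = 0 carry 1
  1+0+1 = 0 carry 1
  final carry 1

0b10001010010000100011000000010101000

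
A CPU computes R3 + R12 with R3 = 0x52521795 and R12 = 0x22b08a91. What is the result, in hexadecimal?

Add column by column in base 16, right to left:
  5+1 = 6
  9+9 = 2 carry 1
  7+a+1 = 2 carry 1
  1+8+1 = a
  2+0 = 2
  5+b = 0 carry 1
  2+2+1 = 5
  5+2 = 7

0x7502a226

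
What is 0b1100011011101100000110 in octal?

0o14335406

Group the bits in threes: 001 100 011 011 101 100 000 110 → 14335406.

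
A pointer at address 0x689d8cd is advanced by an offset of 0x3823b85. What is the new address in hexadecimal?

0xa0c1452

Add column by column in base 16, right to left:
  d+5 = 2 carry 1
  c+8+1 = 5 carry 1
  8+b+1 = 4 carry 1
  d+3+1 = 1 carry 1
  9+2+1 = c
  8+8 = 0 carry 1
  6+3+1 = a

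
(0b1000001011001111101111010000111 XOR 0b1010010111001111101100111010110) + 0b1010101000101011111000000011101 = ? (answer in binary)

First 0b1000001011001111101111010000111 XOR 0b1010010111001111101100111010110 = 0b0010011100000000000011101010001.
Add column by column in base 2, right to left:
  1+1 = 0 carry 1
  0+0+1 = 1
  0+1 = 1
  0+1 = 1
  1+1 = 0 carry 1
  0+0+1 = 1
  1+0 = 1
  0+0 = 0
  1+0 = 1
  1+0 = 1
  1+0 = 1
  0+0 = 0
  0+1 = 1
  0+1 = 1
  0+1 = 1
  0+1 = 1
  0+1 = 1
  0+0 = 0
  0+1 = 1
  0+0 = 0
  0+1 = 1
  0+0 = 0
  0+0 = 0
  1+0 = 1
  1+1 = 0 carry 1
  1+0+1 = 0 carry 1
  0+1+1 = 0 carry 1
  0+0+1 = 1
  1+1 = 0 carry 1
  0+0+1 = 1
  0+1 = 1

0b1101000100101011111011101101110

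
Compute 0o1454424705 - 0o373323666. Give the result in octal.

Subtract column by column in base 8:
  5-6 → 7 (borrow)
  0-6-1 → 1 (borrow)
  7-6-1 → 0
  4-3 → 1
  2-2 → 0
  4-3 → 1
  4-3 → 1
  5-7 → 6 (borrow)
  4-3-1 → 0
  1-0 → 1

0o1061101017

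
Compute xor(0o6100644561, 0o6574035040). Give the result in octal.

XOR each oct digit independently (no carries):
  6^6=0, 1^5=4, 0^7=7, 0^4=4, 6^0=6, 4^3=7, 4^5=1, 5^0=5, 6^4=2, 1^0=1

0o0474671521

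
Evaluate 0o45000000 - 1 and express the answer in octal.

The trailing 6 digits are 0, so subtracting 1 borrows through: they become 7 and the next digit up decrements.

0o44777777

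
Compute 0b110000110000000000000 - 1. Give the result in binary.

0b110000101111111111111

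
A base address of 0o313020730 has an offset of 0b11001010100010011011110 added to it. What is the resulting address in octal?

0o344263266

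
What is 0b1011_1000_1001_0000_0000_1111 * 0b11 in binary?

0b10001010011011000000101101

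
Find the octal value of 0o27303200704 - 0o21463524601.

0o5617454103

Subtract column by column in base 8:
  4-1 → 3
  0-0 → 0
  7-6 → 1
  0-4 → 4 (borrow)
  0-2-1 → 5 (borrow)
  2-5-1 → 4 (borrow)
  3-3-1 → 7 (borrow)
  0-6-1 → 1 (borrow)
  3-4-1 → 6 (borrow)
  7-1-1 → 5
  2-2 → 0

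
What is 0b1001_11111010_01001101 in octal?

0o2375115

Group the bits in threes: 010 011 111 101 001 001 101 → 2375115.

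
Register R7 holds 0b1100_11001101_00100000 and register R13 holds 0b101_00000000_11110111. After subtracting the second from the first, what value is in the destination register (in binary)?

Subtract column by column in base 2:
  0-1 → 1 (borrow)
  0-1-1 → 0 (borrow)
  0-1-1 → 0 (borrow)
  0-0-1 → 1 (borrow)
  0-1-1 → 0 (borrow)
  1-1-1 → 1 (borrow)
  0-1-1 → 0 (borrow)
  0-1-1 → 0 (borrow)
  1-0-1 → 0
  0-0 → 0
  1-0 → 1
  1-0 → 1
  0-0 → 0
  0-0 → 0
  1-0 → 1
  1-0 → 1
  0-1 → 1 (borrow)
  0-0-1 → 1 (borrow)
  1-1-1 → 1 (borrow)
  1-0-1 → 0

0b1111100110000101001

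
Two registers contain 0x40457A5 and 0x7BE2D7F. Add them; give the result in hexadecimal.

0xBC28524

Add column by column in base 16, right to left:
  5+F = 4 carry 1
  A+7+1 = 2 carry 1
  7+D+1 = 5 carry 1
  5+2+1 = 8
  4+E = 2 carry 1
  0+B+1 = C
  4+7 = B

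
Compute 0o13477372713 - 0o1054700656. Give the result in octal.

0o12422472035

Subtract column by column in base 8:
  3-6 → 5 (borrow)
  1-5-1 → 3 (borrow)
  7-6-1 → 0
  2-0 → 2
  7-0 → 7
  3-7 → 4 (borrow)
  7-4-1 → 2
  7-5 → 2
  4-0 → 4
  3-1 → 2
  1-0 → 1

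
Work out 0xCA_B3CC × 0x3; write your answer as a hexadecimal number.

0x2601B64

Multiply each base-16 digit by 3, carrying:
  C×3 = 36 → write 4 carry 2
  C×3+2 = 38 → write 6 carry 2
  3×3+2 = 11 → write B
  B×3 = 33 → write 1 carry 2
  A×3+2 = 32 → write 0 carry 2
  C×3+2 = 38 → write 6 carry 2
  remaining carry: 2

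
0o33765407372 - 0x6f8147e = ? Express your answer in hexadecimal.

0xd8ddfa7c

0o33765407372 = 0xdfd60efa in hexadecimal.
Subtract column by column in base 16:
  a-e → c (borrow)
  f-7-1 → 7
  e-4 → a
  0-1 → f (borrow)
  6-8-1 → d (borrow)
  d-f-1 → d (borrow)
  f-6-1 → 8
  d-0 → d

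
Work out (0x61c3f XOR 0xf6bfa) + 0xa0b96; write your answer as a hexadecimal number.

0x13835b

First 0x61c3f XOR 0xf6bfa = 0x977c5.
Add column by column in base 16, right to left:
  5+6 = b
  c+9 = 5 carry 1
  7+b+1 = 3 carry 1
  7+0+1 = 8
  9+a = 3 carry 1
  final carry 1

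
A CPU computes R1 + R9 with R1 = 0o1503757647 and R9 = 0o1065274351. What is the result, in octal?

Add column by column in base 8, right to left:
  7+1 = 0 carry 1
  4+5+1 = 2 carry 1
  6+3+1 = 2 carry 1
  7+4+1 = 4 carry 1
  5+7+1 = 5 carry 1
  7+2+1 = 2 carry 1
  3+5+1 = 1 carry 1
  0+6+1 = 7
  5+0 = 5
  1+1 = 2

0o2571254220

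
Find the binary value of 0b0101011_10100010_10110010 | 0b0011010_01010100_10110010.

OR bit by bit (1 where either bit is 1):
  01010111010001010110010
| 00110100101010010110010
= 01110111111011010110010

0b01110111111011010110010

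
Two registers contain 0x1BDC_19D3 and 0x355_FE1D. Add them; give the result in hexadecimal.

Add column by column in base 16, right to left:
  3+D = 0 carry 1
  D+1+1 = F
  9+E = 7 carry 1
  1+F+1 = 1 carry 1
  C+5+1 = 2 carry 1
  D+5+1 = 3 carry 1
  B+3+1 = F
  1+0 = 1

0x1F3217F0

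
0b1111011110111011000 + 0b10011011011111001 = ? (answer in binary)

Add column by column in base 2, right to left:
  0+1 = 1
  0+0 = 0
  0+0 = 0
  1+1 = 0 carry 1
  1+1+1 = 1 carry 1
  0+1+1 = 0 carry 1
  1+1+1 = 1 carry 1
  1+1+1 = 1 carry 1
  1+0+1 = 0 carry 1
  0+1+1 = 0 carry 1
  1+1+1 = 1 carry 1
  1+0+1 = 0 carry 1
  1+1+1 = 1 carry 1
  1+1+1 = 1 carry 1
  0+0+1 = 1
  1+0 = 1
  1+1 = 0 carry 1
  1+0+1 = 0 carry 1
  1+0+1 = 0 carry 1
  final carry 1

0b10001111010011010001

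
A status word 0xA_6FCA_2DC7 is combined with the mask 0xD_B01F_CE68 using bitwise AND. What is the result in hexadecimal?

AND each hex digit independently (no carries):
  A&D=8, 6&B=2, F&0=0, C&1=0, A&F=A, 2&C=0, D&E=C, C&6=4, 7&8=0

0x8200A0C40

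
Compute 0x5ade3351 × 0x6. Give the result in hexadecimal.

0x2213533e6

Multiply each base-16 digit by 6, carrying:
  1×6 = 6 → write 6
  5×6 = 30 → write e carry 1
  3×6+1 = 19 → write 3 carry 1
  3×6+1 = 19 → write 3 carry 1
  e×6+1 = 85 → write 5 carry 5
  d×6+5 = 83 → write 3 carry 5
  a×6+5 = 65 → write 1 carry 4
  5×6+4 = 34 → write 2 carry 2
  remaining carry: 2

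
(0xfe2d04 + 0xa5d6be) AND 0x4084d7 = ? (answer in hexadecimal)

Add column by column in base 16, right to left:
  4+e = 2 carry 1
  0+b+1 = c
  d+6 = 3 carry 1
  2+d+1 = 0 carry 1
  e+5+1 = 4 carry 1
  f+a+1 = a carry 1
  final carry 1
Sum = 0x1a403c2; now AND with 0x4084d7:
  1&0=0, a&4=0, 4&0=0, 0&8=0, 3&4=0, c&d=c, 2&7=2

0xc2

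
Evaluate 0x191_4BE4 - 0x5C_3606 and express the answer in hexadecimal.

0x13515DE

Subtract column by column in base 16:
  4-6 → E (borrow)
  E-0-1 → D
  B-6 → 5
  4-3 → 1
  1-C → 5 (borrow)
  9-5-1 → 3
  1-0 → 1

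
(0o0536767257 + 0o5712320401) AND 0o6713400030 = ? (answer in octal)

0o6411000020

Add column by column in base 8, right to left:
  7+1 = 0 carry 1
  5+0+1 = 6
  2+4 = 6
  7+0 = 7
  6+2 = 0 carry 1
  7+3+1 = 3 carry 1
  6+2+1 = 1 carry 1
  3+1+1 = 5
  5+7 = 4 carry 1
  0+5+1 = 6
Sum = 0o6451307660; now AND with 0o6713400030:
  6&6=6, 4&7=4, 5&1=1, 1&3=1, 3&4=0, 0&0=0, 7&0=0, 6&0=0, 6&3=2, 0&0=0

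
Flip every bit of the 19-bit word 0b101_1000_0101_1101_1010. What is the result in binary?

0b0100111101000100101

Invert each bit: 1011000010111011010 → 0100111101000100101.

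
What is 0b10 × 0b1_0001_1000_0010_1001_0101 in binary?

Multiply each base-2 digit by 2, carrying:
  1×2 = 2 → write 0 carry 1
  0×2+1 = 1 → write 1
  1×2 = 2 → write 0 carry 1
  0×2+1 = 1 → write 1
  1×2 = 2 → write 0 carry 1
  0×2+1 = 1 → write 1
  0×2 = 0 → write 0
  1×2 = 2 → write 0 carry 1
  0×2+1 = 1 → write 1
  1×2 = 2 → write 0 carry 1
  0×2+1 = 1 → write 1
  0×2 = 0 → write 0
  0×2 = 0 → write 0
  0×2 = 0 → write 0
  0×2 = 0 → write 0
  1×2 = 2 → write 0 carry 1
  1×2+1 = 3 → write 1 carry 1
  0×2+1 = 1 → write 1
  0×2 = 0 → write 0
  0×2 = 0 → write 0
  1×2 = 2 → write 0 carry 1
  remaining carry: 1

0b1000110000010100101010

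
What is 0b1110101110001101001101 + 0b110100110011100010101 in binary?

0b10101010100101001100010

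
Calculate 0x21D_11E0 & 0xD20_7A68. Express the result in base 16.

AND each hex digit independently (no carries):
  2&D=0, 1&2=0, D&0=0, 1&7=1, 1&A=0, E&6=6, 0&8=0

0x0001060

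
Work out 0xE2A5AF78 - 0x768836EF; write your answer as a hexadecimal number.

Subtract column by column in base 16:
  8-F → 9 (borrow)
  7-E-1 → 8 (borrow)
  F-6-1 → 8
  A-3 → 7
  5-8 → D (borrow)
  A-8-1 → 1
  2-6 → C (borrow)
  E-7-1 → 6

0x6C1D7889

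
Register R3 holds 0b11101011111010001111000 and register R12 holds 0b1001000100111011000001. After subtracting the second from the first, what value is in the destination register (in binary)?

0b10100011010010110110111

Subtract column by column in base 2:
  0-1 → 1 (borrow)
  0-0-1 → 1 (borrow)
  0-0-1 → 1 (borrow)
  1-0-1 → 0
  1-0 → 1
  1-0 → 1
  1-1 → 0
  0-1 → 1 (borrow)
  0-0-1 → 1 (borrow)
  0-1-1 → 0 (borrow)
  1-1-1 → 1 (borrow)
  0-1-1 → 0 (borrow)
  1-0-1 → 0
  1-0 → 1
  1-1 → 0
  1-0 → 1
  1-0 → 1
  0-0 → 0
  1-1 → 0
  0-0 → 0
  1-0 → 1
  1-1 → 0
  1-0 → 1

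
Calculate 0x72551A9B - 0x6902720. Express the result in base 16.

0x6BC4F37B

Subtract column by column in base 16:
  B-0 → B
  9-2 → 7
  A-7 → 3
  1-2 → F (borrow)
  5-0-1 → 4
  5-9 → C (borrow)
  2-6-1 → B (borrow)
  7-0-1 → 6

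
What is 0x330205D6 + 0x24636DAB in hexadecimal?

Add column by column in base 16, right to left:
  6+B = 1 carry 1
  D+A+1 = 8 carry 1
  5+D+1 = 3 carry 1
  0+6+1 = 7
  2+3 = 5
  0+6 = 6
  3+4 = 7
  3+2 = 5

0x57657381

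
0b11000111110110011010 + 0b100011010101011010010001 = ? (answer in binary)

0b100110011101010000101011

Add column by column in base 2, right to left:
  0+1 = 1
  1+0 = 1
  0+0 = 0
  1+0 = 1
  1+1 = 0 carry 1
  0+0+1 = 1
  0+0 = 0
  1+1 = 0 carry 1
  1+0+1 = 0 carry 1
  0+1+1 = 0 carry 1
  1+1+1 = 1 carry 1
  1+0+1 = 0 carry 1
  1+1+1 = 1 carry 1
  1+0+1 = 0 carry 1
  1+1+1 = 1 carry 1
  0+0+1 = 1
  0+1 = 1
  0+0 = 0
  1+1 = 0 carry 1
  1+1+1 = 1 carry 1
  0+0+1 = 1
  0+0 = 0
  0+0 = 0
  0+1 = 1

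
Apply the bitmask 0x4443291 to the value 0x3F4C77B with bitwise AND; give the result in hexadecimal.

0x0440211

AND each hex digit independently (no carries):
  3&4=0, F&4=4, 4&4=4, C&3=0, 7&2=2, 7&9=1, B&1=1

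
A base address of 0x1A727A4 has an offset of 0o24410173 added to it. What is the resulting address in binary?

0x1A727A4 = 0b1101001110010011110100100 in binary.
0o24410173 = 0b10100100001000001111011 in binary.
Add column by column in base 2, right to left:
  0+1 = 1
  0+1 = 1
  1+0 = 1
  0+1 = 1
  0+1 = 1
  1+1 = 0 carry 1
  0+1+1 = 0 carry 1
  1+0+1 = 0 carry 1
  1+0+1 = 0 carry 1
  1+0+1 = 0 carry 1
  1+0+1 = 0 carry 1
  0+0+1 = 1
  0+1 = 1
  1+0 = 1
  0+0 = 0
  0+0 = 0
  1+0 = 1
  1+1 = 0 carry 1
  1+0+1 = 0 carry 1
  0+0+1 = 1
  0+1 = 1
  1+0 = 1
  0+1 = 1
  1+0 = 1
  1+0 = 1

0b1111110010011100000011111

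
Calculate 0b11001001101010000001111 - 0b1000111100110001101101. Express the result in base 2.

Subtract column by column in base 2:
  1-1 → 0
  1-0 → 1
  1-1 → 0
  1-1 → 0
  0-0 → 0
  0-1 → 1 (borrow)
  0-1-1 → 0 (borrow)
  0-0-1 → 1 (borrow)
  0-0-1 → 1 (borrow)
  0-0-1 → 1 (borrow)
  1-1-1 → 1 (borrow)
  0-1-1 → 0 (borrow)
  1-0-1 → 0
  0-0 → 0
  1-1 → 0
  1-1 → 0
  0-1 → 1 (borrow)
  0-1-1 → 0 (borrow)
  1-0-1 → 0
  0-0 → 0
  0-0 → 0
  1-1 → 0
  1-0 → 1

0b10000010000011110100010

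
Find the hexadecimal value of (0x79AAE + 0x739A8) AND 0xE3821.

0xE1000

Add column by column in base 16, right to left:
  E+8 = 6 carry 1
  A+A+1 = 5 carry 1
  A+9+1 = 4 carry 1
  9+3+1 = D
  7+7 = E
Sum = 0xED456; now AND with 0xE3821:
  E&E=E, D&3=1, 4&8=0, 5&2=0, 6&1=0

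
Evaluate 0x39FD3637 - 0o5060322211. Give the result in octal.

0x39FD3637 = 0o7177233067 in octal.
Subtract column by column in base 8:
  7-1 → 6
  6-1 → 5
  0-2 → 6 (borrow)
  3-2-1 → 0
  3-2 → 1
  2-3 → 7 (borrow)
  7-0-1 → 6
  7-6 → 1
  1-0 → 1
  7-5 → 2

0o2116710656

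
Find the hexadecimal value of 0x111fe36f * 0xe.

Multiply each base-16 digit by 14, carrying:
  f×14 = 210 → write 2 carry 13
  6×14+13 = 97 → write 1 carry 6
  3×14+6 = 48 → write 0 carry 3
  e×14+3 = 199 → write 7 carry 12
  f×14+12 = 222 → write e carry 13
  1×14+13 = 27 → write b carry 1
  1×14+1 = 15 → write f
  1×14 = 14 → write e

0xefbe7012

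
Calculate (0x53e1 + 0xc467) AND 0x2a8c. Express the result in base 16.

Add column by column in base 16, right to left:
  1+7 = 8
  e+6 = 4 carry 1
  3+4+1 = 8
  5+c = 1 carry 1
  final carry 1
Sum = 0x11848; now AND with 0x2a8c:
  1&0=0, 1&2=0, 8&a=8, 4&8=0, 8&c=8

0x808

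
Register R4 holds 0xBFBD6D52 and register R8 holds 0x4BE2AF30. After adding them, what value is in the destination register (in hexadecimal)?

Add column by column in base 16, right to left:
  2+0 = 2
  5+3 = 8
  D+F = C carry 1
  6+A+1 = 1 carry 1
  D+2+1 = 0 carry 1
  B+E+1 = A carry 1
  F+B+1 = B carry 1
  B+4+1 = 0 carry 1
  final carry 1

0x10BA01C82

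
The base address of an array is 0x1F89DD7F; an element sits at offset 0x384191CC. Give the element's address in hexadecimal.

Add column by column in base 16, right to left:
  F+C = B carry 1
  7+C+1 = 4 carry 1
  D+1+1 = F
  D+9 = 6 carry 1
  9+1+1 = B
  8+4 = C
  F+8 = 7 carry 1
  1+3+1 = 5

0x57CB6F4B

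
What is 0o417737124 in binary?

0b100001111111011111001010100

Each octal digit is 3 bits: 4=100 1=001 7=111 7=111 3=011 7=111 1=001 2=010 4=100.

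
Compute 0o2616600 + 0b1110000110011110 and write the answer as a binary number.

0o2616600 = 0b10110001110110000000 in binary.
Add column by column in base 2, right to left:
  0+0 = 0
  0+1 = 1
  0+1 = 1
  0+1 = 1
  0+1 = 1
  0+0 = 0
  0+0 = 0
  1+1 = 0 carry 1
  1+1+1 = 1 carry 1
  0+0+1 = 1
  1+0 = 1
  1+0 = 1
  1+0 = 1
  0+1 = 1
  0+1 = 1
  0+1 = 1
  1+0 = 1
  1+0 = 1
  0+0 = 0
  1+0 = 1

0b10111111111100011110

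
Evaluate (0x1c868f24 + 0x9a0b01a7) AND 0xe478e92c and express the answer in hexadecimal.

Add column by column in base 16, right to left:
  4+7 = b
  2+a = c
  f+1 = 0 carry 1
  8+0+1 = 9
  6+b = 1 carry 1
  8+0+1 = 9
  c+a = 6 carry 1
  1+9+1 = b
Sum = 0xb69190cb; now AND with 0xe478e92c:
  b&e=a, 6&4=4, 9&7=1, 1&8=0, 9&e=8, 0&9=0, c&2=0, b&c=8

0xa4108008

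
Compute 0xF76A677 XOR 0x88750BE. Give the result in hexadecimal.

XOR each hex digit independently (no carries):
  F^8=7, 7^8=F, 6^7=1, A^5=F, 6^0=6, 7^B=C, 7^E=9

0x7F1F6C9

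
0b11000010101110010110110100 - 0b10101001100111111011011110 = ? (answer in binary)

Subtract column by column in base 2:
  0-0 → 0
  0-1 → 1 (borrow)
  1-1-1 → 1 (borrow)
  0-1-1 → 0 (borrow)
  1-1-1 → 1 (borrow)
  1-0-1 → 0
  0-1 → 1 (borrow)
  1-1-1 → 1 (borrow)
  1-0-1 → 0
  0-1 → 1 (borrow)
  1-1-1 → 1 (borrow)
  0-1-1 → 0 (borrow)
  0-1-1 → 0 (borrow)
  1-1-1 → 1 (borrow)
  1-1-1 → 1 (borrow)
  1-0-1 → 0
  0-0 → 0
  1-1 → 0
  0-1 → 1 (borrow)
  1-0-1 → 0
  0-0 → 0
  0-1 → 1 (borrow)
  0-0-1 → 1 (borrow)
  0-1-1 → 0 (borrow)
  1-0-1 → 0
  1-1 → 0

0b11001000110011011010110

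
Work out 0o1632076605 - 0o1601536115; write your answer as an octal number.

0o30340470

Subtract column by column in base 8:
  5-5 → 0
  0-1 → 7 (borrow)
  6-1-1 → 4
  6-6 → 0
  7-3 → 4
  0-5 → 3 (borrow)
  2-1-1 → 0
  3-0 → 3
  6-6 → 0
  1-1 → 0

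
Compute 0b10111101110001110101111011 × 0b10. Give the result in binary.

0b101111011100011101011110110

Multiply each base-2 digit by 2, carrying:
  1×2 = 2 → write 0 carry 1
  1×2+1 = 3 → write 1 carry 1
  0×2+1 = 1 → write 1
  1×2 = 2 → write 0 carry 1
  1×2+1 = 3 → write 1 carry 1
  1×2+1 = 3 → write 1 carry 1
  1×2+1 = 3 → write 1 carry 1
  0×2+1 = 1 → write 1
  1×2 = 2 → write 0 carry 1
  0×2+1 = 1 → write 1
  1×2 = 2 → write 0 carry 1
  1×2+1 = 3 → write 1 carry 1
  1×2+1 = 3 → write 1 carry 1
  0×2+1 = 1 → write 1
  0×2 = 0 → write 0
  0×2 = 0 → write 0
  1×2 = 2 → write 0 carry 1
  1×2+1 = 3 → write 1 carry 1
  1×2+1 = 3 → write 1 carry 1
  0×2+1 = 1 → write 1
  1×2 = 2 → write 0 carry 1
  1×2+1 = 3 → write 1 carry 1
  1×2+1 = 3 → write 1 carry 1
  1×2+1 = 3 → write 1 carry 1
  0×2+1 = 1 → write 1
  1×2 = 2 → write 0 carry 1
  remaining carry: 1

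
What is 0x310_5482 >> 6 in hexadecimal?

0xC4152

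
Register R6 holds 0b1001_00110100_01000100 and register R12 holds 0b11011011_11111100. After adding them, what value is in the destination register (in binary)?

Add column by column in base 2, right to left:
  0+0 = 0
  0+0 = 0
  1+1 = 0 carry 1
  0+1+1 = 0 carry 1
  0+1+1 = 0 carry 1
  0+1+1 = 0 carry 1
  1+1+1 = 1 carry 1
  0+1+1 = 0 carry 1
  0+1+1 = 0 carry 1
  0+1+1 = 0 carry 1
  1+0+1 = 0 carry 1
  0+1+1 = 0 carry 1
  1+1+1 = 1 carry 1
  1+0+1 = 0 carry 1
  0+1+1 = 0 carry 1
  0+1+1 = 0 carry 1
  1+0+1 = 0 carry 1
  0+0+1 = 1
  0+0 = 0
  1+0 = 1

0b10100001000001000000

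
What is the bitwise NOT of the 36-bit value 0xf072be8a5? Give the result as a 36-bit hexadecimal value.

0x0f8d4175a

Each hex digit d becomes f−d:
  f→0, 0→f, 7→8, 2→d, b→4, e→1, 8→7, a→5, 5→a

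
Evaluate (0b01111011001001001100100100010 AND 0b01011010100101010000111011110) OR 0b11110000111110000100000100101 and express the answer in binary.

0b11111010111111000100100100111

0b01111011001001001100100100010 AND 0b01011010100101010000111011110 = 0b01011010000001000000100000010.
Then OR with 0b11110000111110000100000100101.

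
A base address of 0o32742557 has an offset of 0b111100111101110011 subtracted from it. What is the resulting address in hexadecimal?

0x67F5FC

0o32742557 = 0x6BC56F in hexadecimal.
0b111100111101110011 = 0x3CF73 in hexadecimal.
Subtract column by column in base 16:
  F-3 → C
  6-7 → F (borrow)
  5-F-1 → 5 (borrow)
  C-C-1 → F (borrow)
  B-3-1 → 7
  6-0 → 6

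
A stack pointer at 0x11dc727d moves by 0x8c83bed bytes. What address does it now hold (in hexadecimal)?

Add column by column in base 16, right to left:
  d+d = a carry 1
  7+e+1 = 6 carry 1
  2+b+1 = e
  7+3 = a
  c+8 = 4 carry 1
  d+c+1 = a carry 1
  1+8+1 = a
  1+0 = 1

0x1aa4ae6a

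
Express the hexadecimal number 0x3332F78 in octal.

0o314627570

Expand each hex digit to 4 bits: 3=0011 3=0011 3=0011 2=0010 F=1111 7=0111 8=1000.
Group the bits in threes: 011 001 100 110 010 111 101 111 000 → 314627570.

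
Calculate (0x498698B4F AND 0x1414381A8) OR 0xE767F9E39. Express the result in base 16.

0xE767F9F39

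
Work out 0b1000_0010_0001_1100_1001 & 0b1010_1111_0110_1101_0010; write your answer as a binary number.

AND bit by bit (1 only where both bits are 1):
  10000010000111001001
& 10101111011011010010
= 10000010000011000000

0b10000010000011000000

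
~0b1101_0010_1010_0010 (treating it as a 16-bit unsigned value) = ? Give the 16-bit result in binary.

0b0010110101011101

Invert each bit: 1101001010100010 → 0010110101011101.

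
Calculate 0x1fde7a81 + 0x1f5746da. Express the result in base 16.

Add column by column in base 16, right to left:
  1+a = b
  8+d = 5 carry 1
  a+6+1 = 1 carry 1
  7+4+1 = c
  e+7 = 5 carry 1
  d+5+1 = 3 carry 1
  f+f+1 = f carry 1
  1+1+1 = 3

0x3f35c15b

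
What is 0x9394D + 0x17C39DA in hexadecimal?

0x1857327

Add column by column in base 16, right to left:
  D+A = 7 carry 1
  4+D+1 = 2 carry 1
  9+9+1 = 3 carry 1
  3+3+1 = 7
  9+C = 5 carry 1
  0+7+1 = 8
  0+1 = 1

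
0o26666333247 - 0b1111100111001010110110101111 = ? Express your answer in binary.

0o26666333247 = 0b10110110110110011011011010100111 in binary.
Subtract column by column in base 2:
  1-1 → 0
  1-1 → 0
  1-1 → 0
  0-1 → 1 (borrow)
  0-0-1 → 1 (borrow)
  1-1-1 → 1 (borrow)
  0-0-1 → 1 (borrow)
  1-1-1 → 1 (borrow)
  0-1-1 → 0 (borrow)
  1-0-1 → 0
  1-1 → 0
  0-1 → 1 (borrow)
  1-0-1 → 0
  1-1 → 0
  0-0 → 0
  1-1 → 0
  1-0 → 1
  0-0 → 0
  0-1 → 1 (borrow)
  1-1-1 → 1 (borrow)
  1-1-1 → 1 (borrow)
  0-0-1 → 1 (borrow)
  1-0-1 → 0
  1-1 → 0
  0-1 → 1 (borrow)
  1-1-1 → 1 (borrow)
  1-1-1 → 1 (borrow)
  0-1-1 → 0 (borrow)
  1-0-1 → 0
  1-0 → 1
  0-0 → 0
  1-0 → 1

0b10100111001111010000100011111000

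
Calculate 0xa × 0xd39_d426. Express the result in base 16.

0x8442497c

Multiply each base-16 digit by 10, carrying:
  6×10 = 60 → write c carry 3
  2×10+3 = 23 → write 7 carry 1
  4×10+1 = 41 → write 9 carry 2
  d×10+2 = 132 → write 4 carry 8
  9×10+8 = 98 → write 2 carry 6
  3×10+6 = 36 → write 4 carry 2
  d×10+2 = 132 → write 4 carry 8
  remaining carry: 8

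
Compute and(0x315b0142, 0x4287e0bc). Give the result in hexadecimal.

0x00030000

AND each hex digit independently (no carries):
  3&4=0, 1&2=0, 5&8=0, b&7=3, 0&e=0, 1&0=0, 4&b=0, 2&c=0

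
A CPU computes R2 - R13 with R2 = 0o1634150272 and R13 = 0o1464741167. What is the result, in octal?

Subtract column by column in base 8:
  2-7 → 3 (borrow)
  7-6-1 → 0
  2-1 → 1
  0-1 → 7 (borrow)
  5-4-1 → 0
  1-7 → 2 (borrow)
  4-4-1 → 7 (borrow)
  3-6-1 → 4 (borrow)
  6-4-1 → 1
  1-1 → 0

0o147207103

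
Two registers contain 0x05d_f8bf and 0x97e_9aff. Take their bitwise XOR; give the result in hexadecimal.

0x9236240

XOR each hex digit independently (no carries):
  0^9=9, 5^7=2, d^e=3, f^9=6, 8^a=2, b^f=4, f^f=0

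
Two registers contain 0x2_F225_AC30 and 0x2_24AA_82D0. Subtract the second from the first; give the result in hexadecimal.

Subtract column by column in base 16:
  0-0 → 0
  3-D → 6 (borrow)
  C-2-1 → 9
  A-8 → 2
  5-A → B (borrow)
  2-A-1 → 7 (borrow)
  2-4-1 → D (borrow)
  F-2-1 → C
  2-2 → 0

0xCD7B2960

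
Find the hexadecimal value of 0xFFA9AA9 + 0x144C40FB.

0x2446DBA4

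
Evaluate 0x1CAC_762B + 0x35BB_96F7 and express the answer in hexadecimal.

0x52680D22

Add column by column in base 16, right to left:
  B+7 = 2 carry 1
  2+F+1 = 2 carry 1
  6+6+1 = D
  7+9 = 0 carry 1
  C+B+1 = 8 carry 1
  A+B+1 = 6 carry 1
  C+5+1 = 2 carry 1
  1+3+1 = 5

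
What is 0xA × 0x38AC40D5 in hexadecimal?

0x236BA8852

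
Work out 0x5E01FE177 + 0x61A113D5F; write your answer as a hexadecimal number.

Add column by column in base 16, right to left:
  7+F = 6 carry 1
  7+5+1 = D
  1+D = E
  E+3 = 1 carry 1
  F+1+1 = 1 carry 1
  1+1+1 = 3
  0+A = A
  E+1 = F
  5+6 = B

0xBFA311ED6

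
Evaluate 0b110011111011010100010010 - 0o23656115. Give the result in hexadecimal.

0b110011111011010100010010 = 0xCFB512 in hexadecimal.
0o23656115 = 0x4F5C4D in hexadecimal.
Subtract column by column in base 16:
  2-D → 5 (borrow)
  1-4-1 → C (borrow)
  5-C-1 → 8 (borrow)
  B-5-1 → 5
  F-F → 0
  C-4 → 8

0x8058C5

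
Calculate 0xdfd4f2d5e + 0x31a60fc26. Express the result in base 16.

Add column by column in base 16, right to left:
  e+6 = 4 carry 1
  5+2+1 = 8
  d+c = 9 carry 1
  2+f+1 = 2 carry 1
  f+0+1 = 0 carry 1
  4+6+1 = b
  d+a = 7 carry 1
  f+1+1 = 1 carry 1
  d+3+1 = 1 carry 1
  final carry 1

0x1117b02984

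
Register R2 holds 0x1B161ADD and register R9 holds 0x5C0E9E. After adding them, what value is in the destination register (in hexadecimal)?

0x1B72297B

Add column by column in base 16, right to left:
  D+E = B carry 1
  D+9+1 = 7 carry 1
  A+E+1 = 9 carry 1
  1+0+1 = 2
  6+C = 2 carry 1
  1+5+1 = 7
  B+0 = B
  1+0 = 1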